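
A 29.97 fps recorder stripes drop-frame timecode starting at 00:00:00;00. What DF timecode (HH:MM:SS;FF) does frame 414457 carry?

Each 10-minute DF block holds 10 × 60 × 30 − 9 × 2 = 17982 frames. 414457 ÷ 17982 → 23 full blocks, remainder 871.
Within the partial block the first minute is 1800 frames and each further minute 1798, so 0 further minute boundaries passed. Total skipped labels = 18 × 23 + 2 × 0 = 414.
Non-drop label index = 414457 + 414 = 414871; at 30 labels/s that is 03:50:29:01, i.e. DF 03:50:29;01.

03:50:29;01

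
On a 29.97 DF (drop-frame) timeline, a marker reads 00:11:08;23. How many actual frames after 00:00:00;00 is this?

As if non-drop at 30 labels/s: (0 × 3600 + 11 × 60 + 8) × 30 + 23 = 20063.
Minute boundaries passed: 11; those not divisible by 10: 11 − 1 = 10; dropped labels = 2 × 10 = 20.
Actual frame index = 20063 − 20 = 20043.

20043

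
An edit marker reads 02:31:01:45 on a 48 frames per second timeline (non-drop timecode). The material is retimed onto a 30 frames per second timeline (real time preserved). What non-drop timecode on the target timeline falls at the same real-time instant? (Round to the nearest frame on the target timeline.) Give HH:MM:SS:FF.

Source frame index: (2×3600 + 31×60 + 1) × 48 + 45 = 434973.
Real time: 434973 / (48) = 144991/16 s.
Target frame: (144991/16) × (30) = 2174865/8 ≈ 271858.125 → 271858.
At 30 labels/s: frame 271858 → 02:31:01:28.

02:31:01:28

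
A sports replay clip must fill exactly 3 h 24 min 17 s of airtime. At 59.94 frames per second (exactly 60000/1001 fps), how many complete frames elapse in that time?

3 h 24 min 17 s = 12257 s.
Frames = 12257 × 60000/1001 = 105060000/143 ≈ 734685.3147.
Complete frames: 734685.

734685 frames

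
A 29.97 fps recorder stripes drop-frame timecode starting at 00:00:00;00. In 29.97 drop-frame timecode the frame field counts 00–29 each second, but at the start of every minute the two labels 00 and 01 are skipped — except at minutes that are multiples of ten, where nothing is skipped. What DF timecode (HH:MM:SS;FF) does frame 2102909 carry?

Ten DF minutes hold 17982 frames, so frame 2102909 lies in block 116 (frames 2085912–2103893) with 16997 frames into that block.
The block's first minute is 1800 frames and the rest 1798 each; 16997 frames reaches minute 9, so 116 × 18 + 9 × 2 = 2106 labels have been skipped so far.
Adding those back, label number 2102909 + 2106 = 2105015 at 30 labels/s is 70167 s + 5 f = 19 h 29 min 27 s frame 5, i.e. 19:29:27;05.

19:29:27;05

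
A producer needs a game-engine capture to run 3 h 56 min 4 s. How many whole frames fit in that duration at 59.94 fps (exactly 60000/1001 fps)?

848991 frames

3 h 56 min 4 s = 14164 s.
Frames = 14164 × 60000/1001 = 849840000/1001 ≈ 848991.0090.
Complete frames: 848991.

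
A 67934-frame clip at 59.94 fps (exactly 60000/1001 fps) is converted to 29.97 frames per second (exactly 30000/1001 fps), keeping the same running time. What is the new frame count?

33967 frames

Frames at target rate = 67934 × (30000/1001) / (60000/1001) = 33967.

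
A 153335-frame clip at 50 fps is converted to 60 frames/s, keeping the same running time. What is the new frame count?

Target frames = source frames × (target rate / source rate) = 153335 × (60)/(50) = 153335 × 6/5 = 184002.

184002 frames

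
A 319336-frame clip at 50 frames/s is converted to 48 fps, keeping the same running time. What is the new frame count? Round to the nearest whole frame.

306563 frames

Frames at target rate = 319336 × (48) / (50) = 7664064/25 ≈ 306562.560.
Nearest whole frame: 306563.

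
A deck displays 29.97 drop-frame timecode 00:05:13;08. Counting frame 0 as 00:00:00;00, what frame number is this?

9388

Complete 10-minute blocks: 0, each 17982 frames → 0.
Remaining 5 whole minutes in the current block: 1800 + 4 × 1798 = 8992 frames.
Within the current minute: 13 × 30 + 8 − 2 = 396 (labels ;00/;01 skipped at this minute). Total = 0 + 8992 + 396 = 9388.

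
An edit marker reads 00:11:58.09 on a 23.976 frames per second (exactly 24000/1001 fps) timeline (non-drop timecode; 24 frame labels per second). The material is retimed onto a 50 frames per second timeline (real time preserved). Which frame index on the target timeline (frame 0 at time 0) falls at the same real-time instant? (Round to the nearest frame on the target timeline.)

frame 35955

Source frame index: (0×3600 + 11×60 + 58) × 24 + 9 = 17241.
Real time: 17241 / (24000/1001) = 5752747/8000 s.
Target frame: (5752747/8000) × (50) = 5752747/160 ≈ 35954.669 → 35955.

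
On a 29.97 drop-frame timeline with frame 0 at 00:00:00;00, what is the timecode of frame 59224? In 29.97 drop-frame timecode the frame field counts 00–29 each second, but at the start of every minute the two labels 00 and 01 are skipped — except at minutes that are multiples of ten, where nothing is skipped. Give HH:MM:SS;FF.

00:32:56;02

Each 10-minute DF block holds 10 × 60 × 30 − 9 × 2 = 17982 frames. 59224 ÷ 17982 → 3 full blocks, remainder 5278.
Within the partial block the first minute is 1800 frames and each further minute 1798, so 2 further minute boundaries passed. Total skipped labels = 18 × 3 + 2 × 2 = 58.
Non-drop label index = 59224 + 58 = 59282; at 30 labels/s that is 00:32:56:02, i.e. DF 00:32:56;02.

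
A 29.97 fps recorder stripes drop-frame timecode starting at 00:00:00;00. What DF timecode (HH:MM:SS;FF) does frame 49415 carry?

Each 10-minute DF block holds 10 × 60 × 30 − 9 × 2 = 17982 frames. 49415 ÷ 17982 → 2 full blocks, remainder 13451.
Within the partial block the first minute is 1800 frames and each further minute 1798, so 7 further minute boundaries passed. Total skipped labels = 18 × 2 + 2 × 7 = 50.
Non-drop label index = 49415 + 50 = 49465; at 30 labels/s that is 00:27:28:25, i.e. DF 00:27:28;25.

00:27:28;25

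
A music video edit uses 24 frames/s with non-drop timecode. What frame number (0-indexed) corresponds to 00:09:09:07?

Total seconds to the label: (0 × 3600 + 9 × 60 + 9) = 549.
Frame index = 549 × 24 + 7 = 13183.

frame 13183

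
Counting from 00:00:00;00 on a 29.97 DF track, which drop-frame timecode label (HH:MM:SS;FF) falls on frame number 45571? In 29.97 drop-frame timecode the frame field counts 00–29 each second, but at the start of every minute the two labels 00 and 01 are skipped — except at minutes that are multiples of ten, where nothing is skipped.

Ten DF minutes hold 17982 frames, so frame 45571 lies in block 2 (frames 35964–53945) with 9607 frames into that block.
The block's first minute is 1800 frames and the rest 1798 each; 9607 frames reaches minute 5, so 2 × 18 + 5 × 2 = 46 labels have been skipped so far.
Adding those back, label number 45571 + 46 = 45617 at 30 labels/s is 1520 s + 17 f = 0 h 25 min 20 s frame 17, i.e. 00:25:20;17.

00:25:20;17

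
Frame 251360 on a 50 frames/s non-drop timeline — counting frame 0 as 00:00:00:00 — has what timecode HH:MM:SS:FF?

251360 ÷ 50 = 5027 full seconds, remainder 10 frames.
5027 s = 1 h 23 min 47 s.
Timecode: 01:23:47:10.

01:23:47:10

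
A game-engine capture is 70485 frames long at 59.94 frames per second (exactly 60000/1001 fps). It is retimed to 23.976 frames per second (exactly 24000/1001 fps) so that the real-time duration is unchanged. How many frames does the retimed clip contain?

Target frames = source frames × (target rate / source rate) = 70485 × (24000/1001)/(60000/1001) = 70485 × 2/5 = 28194.

28194 frames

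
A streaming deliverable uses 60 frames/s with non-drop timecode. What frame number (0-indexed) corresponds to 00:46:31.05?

167465

Total seconds to the label: (0 × 3600 + 46 × 60 + 31) = 2791.
Frame index = 2791 × 60 + 5 = 167465.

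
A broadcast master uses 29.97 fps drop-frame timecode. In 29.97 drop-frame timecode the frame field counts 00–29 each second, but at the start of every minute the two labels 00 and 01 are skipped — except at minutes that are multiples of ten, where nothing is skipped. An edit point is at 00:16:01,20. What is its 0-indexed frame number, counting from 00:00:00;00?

28820

As if non-drop at 30 labels/s: (0 × 3600 + 16 × 60 + 1) × 30 + 20 = 28850.
Minute boundaries passed: 16; those not divisible by 10: 16 − 1 = 15; dropped labels = 2 × 15 = 30.
Actual frame index = 28850 − 30 = 28820.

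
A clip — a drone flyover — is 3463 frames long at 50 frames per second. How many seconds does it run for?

69.26 seconds

Running time = 3463 / (50) = 69.26 s.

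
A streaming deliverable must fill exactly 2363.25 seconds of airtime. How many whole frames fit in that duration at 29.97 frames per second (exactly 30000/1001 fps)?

70826 frames

Frames = 2363.25 × 30000/1001 = 70897500/1001 ≈ 70826.6733.
Complete frames: 70826.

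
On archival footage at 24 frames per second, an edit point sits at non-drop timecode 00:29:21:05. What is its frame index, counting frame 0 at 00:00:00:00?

Total seconds to the label: (0 × 3600 + 29 × 60 + 21) = 1761.
Frame index = 1761 × 24 + 5 = 42269.

42269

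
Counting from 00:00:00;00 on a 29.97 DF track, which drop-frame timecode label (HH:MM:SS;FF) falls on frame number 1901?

00:01:03;13

Ten DF minutes hold 17982 frames, so frame 1901 lies in block 0 (frames 0–17981) with 1901 frames into that block.
The block's first minute is 1800 frames and the rest 1798 each; 1901 frames reaches minute 1, so 0 × 18 + 1 × 2 = 2 labels have been skipped so far.
Adding those back, label number 1901 + 2 = 1903 at 30 labels/s is 63 s + 13 f = 0 h 1 min 3 s frame 13, i.e. 00:01:03;13.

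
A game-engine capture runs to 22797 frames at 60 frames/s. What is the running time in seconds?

379.95 seconds

Running time = 22797 / (60) = 379.95 s.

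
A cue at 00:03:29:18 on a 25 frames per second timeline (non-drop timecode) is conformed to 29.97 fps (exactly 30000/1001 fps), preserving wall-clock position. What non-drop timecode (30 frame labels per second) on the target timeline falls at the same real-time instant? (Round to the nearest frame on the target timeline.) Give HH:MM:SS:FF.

00:03:29:15

Source frame index: (0×3600 + 3×60 + 29) × 25 + 18 = 5243.
Real time: 5243 / (25) = 5243/25 s.
Target frame: (5243/25) × (30000/1001) = 898800/143 ≈ 6285.315 → 6285.
At 30 labels/s: frame 6285 → 00:03:29:15.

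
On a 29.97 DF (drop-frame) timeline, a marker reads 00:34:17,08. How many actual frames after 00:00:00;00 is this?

61656

Complete 10-minute blocks: 3, each 17982 frames → 53946.
Remaining 4 whole minutes in the current block: 1800 + 3 × 1798 = 7194 frames.
Within the current minute: 17 × 30 + 8 − 2 = 516 (labels ;00/;01 skipped at this minute). Total = 53946 + 7194 + 516 = 61656.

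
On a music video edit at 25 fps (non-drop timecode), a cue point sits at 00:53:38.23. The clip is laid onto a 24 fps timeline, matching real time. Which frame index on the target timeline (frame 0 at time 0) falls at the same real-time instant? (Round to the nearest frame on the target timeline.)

frame 77254

Source frame index: (0×3600 + 53×60 + 38) × 25 + 23 = 80473.
Real time: 80473 / (25) = 80473/25 s.
Target frame: (80473/25) × (24) = 1931352/25 ≈ 77254.080 → 77254.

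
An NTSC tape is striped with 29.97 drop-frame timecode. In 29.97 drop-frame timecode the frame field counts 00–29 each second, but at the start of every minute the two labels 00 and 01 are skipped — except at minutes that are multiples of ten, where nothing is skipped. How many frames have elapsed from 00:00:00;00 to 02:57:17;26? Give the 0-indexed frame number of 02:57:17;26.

As if non-drop at 30 labels/s: (2 × 3600 + 57 × 60 + 17) × 30 + 26 = 319136.
Minute boundaries passed: 177; those not divisible by 10: 177 − 17 = 160; dropped labels = 2 × 160 = 320.
Actual frame index = 319136 − 320 = 318816.

318816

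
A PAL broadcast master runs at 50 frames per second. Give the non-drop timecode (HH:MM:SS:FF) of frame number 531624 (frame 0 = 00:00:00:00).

02:57:12:24

531624 ÷ 50 = 10632 full seconds, remainder 24 frames.
10632 s = 2 h 57 min 12 s.
Timecode: 02:57:12:24.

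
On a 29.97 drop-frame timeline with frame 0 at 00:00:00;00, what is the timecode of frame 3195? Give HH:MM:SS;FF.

Each 10-minute DF block holds 10 × 60 × 30 − 9 × 2 = 17982 frames. 3195 ÷ 17982 → 0 full blocks, remainder 3195.
Within the partial block the first minute is 1800 frames and each further minute 1798, so 1 further minute boundary passed. Total skipped labels = 18 × 0 + 2 × 1 = 2.
Non-drop label index = 3195 + 2 = 3197; at 30 labels/s that is 00:01:46:17, i.e. DF 00:01:46;17.

00:01:46;17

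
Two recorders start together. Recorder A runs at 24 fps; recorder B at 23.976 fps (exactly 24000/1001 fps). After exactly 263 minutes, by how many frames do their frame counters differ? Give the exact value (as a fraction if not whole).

378720/1001 frames

263 min = 15780 s.
A emits 24 × 15780 = 378720 frames; B emits 24000/1001 × 15780 = 378720000/1001.
Difference = 378720/1001 frames (≈ 378.3417); B is behind A.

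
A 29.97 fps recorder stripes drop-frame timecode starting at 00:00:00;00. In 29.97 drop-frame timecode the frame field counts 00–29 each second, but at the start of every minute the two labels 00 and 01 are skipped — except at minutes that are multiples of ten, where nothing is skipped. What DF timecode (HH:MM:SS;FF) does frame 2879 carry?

00:01:36;01

Each 10-minute DF block holds 10 × 60 × 30 − 9 × 2 = 17982 frames. 2879 ÷ 17982 → 0 full blocks, remainder 2879.
Within the partial block the first minute is 1800 frames and each further minute 1798, so 1 further minute boundary passed. Total skipped labels = 18 × 0 + 2 × 1 = 2.
Non-drop label index = 2879 + 2 = 2881; at 30 labels/s that is 00:01:36:01, i.e. DF 00:01:36;01.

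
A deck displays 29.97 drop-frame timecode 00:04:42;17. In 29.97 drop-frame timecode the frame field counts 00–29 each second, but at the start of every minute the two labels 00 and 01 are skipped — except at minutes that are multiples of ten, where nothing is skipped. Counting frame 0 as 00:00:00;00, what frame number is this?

As if non-drop at 30 labels/s: (0 × 3600 + 4 × 60 + 42) × 30 + 17 = 8477.
Minute boundaries passed: 4; those not divisible by 10: 4 − 0 = 4; dropped labels = 2 × 4 = 8.
Actual frame index = 8477 − 8 = 8469.

8469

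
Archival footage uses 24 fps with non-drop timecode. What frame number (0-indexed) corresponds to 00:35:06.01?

50545

Total seconds to the label: (0 × 3600 + 35 × 60 + 6) = 2106.
Frame index = 2106 × 24 + 1 = 50545.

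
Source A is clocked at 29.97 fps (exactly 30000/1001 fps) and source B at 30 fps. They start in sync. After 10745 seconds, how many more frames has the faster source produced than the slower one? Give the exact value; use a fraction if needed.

A emits 30000/1001 × 10745 = 46050000/143 frames; B emits 30 × 10745 = 322350.
Difference = 46050/143 frames (≈ 322.0280); B is ahead of A.

46050/143 frames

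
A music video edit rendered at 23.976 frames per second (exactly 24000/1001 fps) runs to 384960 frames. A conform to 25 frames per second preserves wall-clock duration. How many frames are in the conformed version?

Target frames = source frames × (target rate / source rate) = 384960 × (25)/(24000/1001) = 384960 × 1001/960 = 401401.

401401 frames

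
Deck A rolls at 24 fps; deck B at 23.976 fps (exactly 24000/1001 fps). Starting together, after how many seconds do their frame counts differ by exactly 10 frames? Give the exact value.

5005/12 seconds

The gap grows by |24000/1001 − 24| = 24/1001 frames per second.
Time for a 10-frame gap: 10 ÷ (24/1001) = 5005/12 s.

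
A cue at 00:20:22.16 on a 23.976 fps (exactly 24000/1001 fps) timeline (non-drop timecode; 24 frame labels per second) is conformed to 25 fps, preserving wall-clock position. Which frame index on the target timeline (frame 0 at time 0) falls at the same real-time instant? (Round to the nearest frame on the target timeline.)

frame 30597

Source frame index: (0×3600 + 20×60 + 22) × 24 + 16 = 29344.
Real time: 29344 / (24000/1001) = 917917/750 s.
Target frame: (917917/750) × (25) = 917917/30 ≈ 30597.233 → 30597.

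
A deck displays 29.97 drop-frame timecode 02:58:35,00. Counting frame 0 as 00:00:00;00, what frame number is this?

Complete 10-minute blocks: 17, each 17982 frames → 305694.
Remaining 8 whole minutes in the current block: 1800 + 7 × 1798 = 14386 frames.
Within the current minute: 35 × 30 + 0 − 2 = 1048 (labels ;00/;01 skipped at this minute). Total = 305694 + 14386 + 1048 = 321128.

321128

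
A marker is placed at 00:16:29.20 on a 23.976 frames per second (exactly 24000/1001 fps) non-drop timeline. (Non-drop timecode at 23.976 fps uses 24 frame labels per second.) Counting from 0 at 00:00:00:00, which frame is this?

Total seconds to the label: (0 × 3600 + 16 × 60 + 29) = 989.
Frame index = 989 × 24 + 20 = 23756.

23756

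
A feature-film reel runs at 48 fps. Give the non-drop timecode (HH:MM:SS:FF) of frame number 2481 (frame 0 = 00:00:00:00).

2481 ÷ 48 = 51 full seconds, remainder 33 frames.
51 s = 0 h 0 min 51 s.
Timecode: 00:00:51:33.

00:00:51:33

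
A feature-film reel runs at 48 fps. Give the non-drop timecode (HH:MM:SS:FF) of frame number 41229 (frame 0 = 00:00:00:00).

41229 ÷ 48 = 858 full seconds, remainder 45 frames.
858 s = 0 h 14 min 18 s.
Timecode: 00:14:18:45.

00:14:18:45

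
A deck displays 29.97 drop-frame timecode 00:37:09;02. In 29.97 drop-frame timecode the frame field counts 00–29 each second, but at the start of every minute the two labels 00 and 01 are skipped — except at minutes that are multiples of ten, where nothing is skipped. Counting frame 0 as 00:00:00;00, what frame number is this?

Complete 10-minute blocks: 3, each 17982 frames → 53946.
Remaining 7 whole minutes in the current block: 1800 + 6 × 1798 = 12588 frames.
Within the current minute: 9 × 30 + 2 − 2 = 270 (labels ;00/;01 skipped at this minute). Total = 53946 + 12588 + 270 = 66804.

66804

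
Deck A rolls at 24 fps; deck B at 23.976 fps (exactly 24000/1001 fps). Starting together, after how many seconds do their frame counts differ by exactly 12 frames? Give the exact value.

The gap grows by |24000/1001 − 24| = 24/1001 frames per second.
Time for a 12-frame gap: 12 ÷ (24/1001) = 500.5 s.

500.5 seconds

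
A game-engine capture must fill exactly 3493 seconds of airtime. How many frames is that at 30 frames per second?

Frames = 3493 × 30 = 104790.

104790 frames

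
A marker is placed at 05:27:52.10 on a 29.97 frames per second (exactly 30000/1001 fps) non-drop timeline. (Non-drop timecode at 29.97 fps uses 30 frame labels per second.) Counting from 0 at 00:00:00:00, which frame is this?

frame 590170

Total seconds to the label: (5 × 3600 + 27 × 60 + 52) = 19672.
Frame index = 19672 × 30 + 10 = 590170.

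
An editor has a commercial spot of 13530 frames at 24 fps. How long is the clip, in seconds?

563.75 seconds

Running time = 13530 / (24) = 563.75 s.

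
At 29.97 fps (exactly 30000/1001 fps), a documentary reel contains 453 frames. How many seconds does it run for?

Running time = 453 / (30000/1001) = 15.1151 s.

15.1151 seconds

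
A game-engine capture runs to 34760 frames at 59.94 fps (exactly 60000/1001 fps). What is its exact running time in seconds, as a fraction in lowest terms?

869869/1500 seconds

Running time = 34760 ÷ (60000/1001) = 34760 × 1001/60000 = 869869/1500 s.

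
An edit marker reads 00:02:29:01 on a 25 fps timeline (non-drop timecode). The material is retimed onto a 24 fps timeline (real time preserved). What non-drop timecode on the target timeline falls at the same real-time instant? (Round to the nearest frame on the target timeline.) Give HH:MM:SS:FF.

Source frame index: (0×3600 + 2×60 + 29) × 25 + 1 = 3726.
Real time: 3726 / (25) = 3726/25 s.
Target frame: (3726/25) × (24) = 89424/25 ≈ 3576.960 → 3577.
At 24 labels/s: frame 3577 → 00:02:29:01.

00:02:29:01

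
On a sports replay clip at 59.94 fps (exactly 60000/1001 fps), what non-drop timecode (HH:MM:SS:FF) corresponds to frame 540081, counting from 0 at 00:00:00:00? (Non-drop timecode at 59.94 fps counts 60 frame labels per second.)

02:30:01:21

540081 ÷ 60 = 9001 full seconds, remainder 21 frames.
9001 s = 2 h 30 min 1 s.
Timecode: 02:30:01:21.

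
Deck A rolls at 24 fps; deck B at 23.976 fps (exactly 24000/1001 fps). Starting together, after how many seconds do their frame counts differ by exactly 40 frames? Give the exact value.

The gap grows by |24000/1001 − 24| = 24/1001 frames per second.
Time for a 40-frame gap: 40 ÷ (24/1001) = 5005/3 s.

5005/3 seconds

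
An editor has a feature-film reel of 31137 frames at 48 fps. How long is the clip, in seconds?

Running time = 31137 / (48) = 648.6875 s.

648.6875 seconds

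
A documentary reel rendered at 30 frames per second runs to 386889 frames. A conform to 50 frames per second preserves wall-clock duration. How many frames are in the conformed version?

644815 frames

Target frames = source frames × (target rate / source rate) = 386889 × (50)/(30) = 386889 × 5/3 = 644815.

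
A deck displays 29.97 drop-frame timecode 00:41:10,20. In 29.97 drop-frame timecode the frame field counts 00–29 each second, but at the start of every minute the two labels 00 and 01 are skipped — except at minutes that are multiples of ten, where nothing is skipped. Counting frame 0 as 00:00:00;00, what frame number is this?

74046

Complete 10-minute blocks: 4, each 17982 frames → 71928.
Remaining 1 whole minute in the current block: 1800 + 0 × 1798 = 1800 frames.
Within the current minute: 10 × 30 + 20 − 2 = 318 (labels ;00/;01 skipped at this minute). Total = 71928 + 1800 + 318 = 74046.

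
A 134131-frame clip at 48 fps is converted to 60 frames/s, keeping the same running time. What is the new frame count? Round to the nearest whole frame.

Frames at target rate = 134131 × (60) / (48) = 670655/4 ≈ 167663.750.
Nearest whole frame: 167664.

167664 frames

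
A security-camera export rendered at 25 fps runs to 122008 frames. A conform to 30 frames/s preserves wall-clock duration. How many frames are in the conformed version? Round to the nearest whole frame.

146410 frames

Frames at target rate = 122008 × (30) / (25) = 732048/5 ≈ 146409.600.
Nearest whole frame: 146410.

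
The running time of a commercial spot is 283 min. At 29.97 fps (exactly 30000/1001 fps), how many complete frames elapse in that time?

283 min = 16980 s.
Frames = 16980 × 30000/1001 = 509400000/1001 ≈ 508891.1089.
Complete frames: 508891.

508891 frames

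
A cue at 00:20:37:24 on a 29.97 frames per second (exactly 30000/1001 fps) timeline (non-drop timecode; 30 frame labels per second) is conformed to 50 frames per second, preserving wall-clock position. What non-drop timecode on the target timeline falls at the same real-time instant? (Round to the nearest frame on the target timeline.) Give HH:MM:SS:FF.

Source frame index: (0×3600 + 20×60 + 37) × 30 + 24 = 37134.
Real time: 37134 / (30000/1001) = 6195189/5000 s.
Target frame: (6195189/5000) × (50) = 6195189/100 ≈ 61951.890 → 61952.
At 50 labels/s: frame 61952 → 00:20:39:02.

00:20:39:02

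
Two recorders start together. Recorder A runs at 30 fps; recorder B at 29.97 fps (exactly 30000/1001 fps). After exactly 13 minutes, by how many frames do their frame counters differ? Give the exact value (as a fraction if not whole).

1800/77 frames

13 min = 780 s.
A emits 30 × 780 = 23400 frames; B emits 30000/1001 × 780 = 1800000/77.
Difference = 1800/77 frames (≈ 23.3766); B is behind A.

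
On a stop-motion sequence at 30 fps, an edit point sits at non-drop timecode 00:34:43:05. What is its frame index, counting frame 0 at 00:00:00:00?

Total seconds to the label: (0 × 3600 + 34 × 60 + 43) = 2083.
Frame index = 2083 × 30 + 5 = 62495.

frame 62495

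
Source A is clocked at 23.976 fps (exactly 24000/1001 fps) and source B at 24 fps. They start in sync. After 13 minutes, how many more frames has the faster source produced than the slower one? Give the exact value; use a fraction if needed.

13 min = 780 s.
A emits 24000/1001 × 780 = 1440000/77 frames; B emits 24 × 780 = 18720.
Difference = 1440/77 frames (≈ 18.7013); B is ahead of A.

1440/77 frames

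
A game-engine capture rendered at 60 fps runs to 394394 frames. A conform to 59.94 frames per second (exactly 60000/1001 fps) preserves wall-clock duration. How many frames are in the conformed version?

394000 frames

Target frames = source frames × (target rate / source rate) = 394394 × (60000/1001)/(60) = 394394 × 1000/1001 = 394000.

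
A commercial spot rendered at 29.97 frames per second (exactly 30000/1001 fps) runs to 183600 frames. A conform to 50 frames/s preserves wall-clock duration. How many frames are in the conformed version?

Target frames = source frames × (target rate / source rate) = 183600 × (50)/(30000/1001) = 183600 × 1001/600 = 306306.

306306 frames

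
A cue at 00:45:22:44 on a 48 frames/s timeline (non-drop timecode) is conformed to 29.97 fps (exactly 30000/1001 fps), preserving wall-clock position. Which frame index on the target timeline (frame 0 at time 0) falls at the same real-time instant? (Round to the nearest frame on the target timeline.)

Source frame index: (0×3600 + 45×60 + 22) × 48 + 44 = 130700.
Real time: 130700 / (48) = 32675/12 s.
Target frame: (32675/12) × (30000/1001) = 81687500/1001 ≈ 81605.894 → 81606.

frame 81606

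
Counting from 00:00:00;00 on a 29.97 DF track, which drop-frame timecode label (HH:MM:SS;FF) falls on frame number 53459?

00:29:43;23

Each 10-minute DF block holds 10 × 60 × 30 − 9 × 2 = 17982 frames. 53459 ÷ 17982 → 2 full blocks, remainder 17495.
Within the partial block the first minute is 1800 frames and each further minute 1798, so 9 further minute boundaries passed. Total skipped labels = 18 × 2 + 2 × 9 = 54.
Non-drop label index = 53459 + 54 = 53513; at 30 labels/s that is 00:29:43:23, i.e. DF 00:29:43;23.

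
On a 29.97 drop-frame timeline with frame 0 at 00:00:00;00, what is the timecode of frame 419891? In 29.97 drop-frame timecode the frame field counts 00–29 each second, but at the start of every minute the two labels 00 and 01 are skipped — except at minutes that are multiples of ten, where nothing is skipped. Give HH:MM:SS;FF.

03:53:30;11

Each 10-minute DF block holds 10 × 60 × 30 − 9 × 2 = 17982 frames. 419891 ÷ 17982 → 23 full blocks, remainder 6305.
Within the partial block the first minute is 1800 frames and each further minute 1798, so 3 further minute boundaries passed. Total skipped labels = 18 × 23 + 2 × 3 = 420.
Non-drop label index = 419891 + 420 = 420311; at 30 labels/s that is 03:53:30:11, i.e. DF 03:53:30;11.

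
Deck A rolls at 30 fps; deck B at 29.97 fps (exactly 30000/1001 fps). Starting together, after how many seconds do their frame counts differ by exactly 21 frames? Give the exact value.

700.7 seconds

The gap grows by |30000/1001 − 30| = 30/1001 frames per second.
Time for a 21-frame gap: 21 ÷ (30/1001) = 700.7 s.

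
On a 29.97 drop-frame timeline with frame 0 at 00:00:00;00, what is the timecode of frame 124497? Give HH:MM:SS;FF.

Ten DF minutes hold 17982 frames, so frame 124497 lies in block 6 (frames 107892–125873) with 16605 frames into that block.
The block's first minute is 1800 frames and the rest 1798 each; 16605 frames reaches minute 9, so 6 × 18 + 9 × 2 = 126 labels have been skipped so far.
Adding those back, label number 124497 + 126 = 124623 at 30 labels/s is 4154 s + 3 f = 1 h 9 min 14 s frame 3, i.e. 01:09:14;03.

01:09:14;03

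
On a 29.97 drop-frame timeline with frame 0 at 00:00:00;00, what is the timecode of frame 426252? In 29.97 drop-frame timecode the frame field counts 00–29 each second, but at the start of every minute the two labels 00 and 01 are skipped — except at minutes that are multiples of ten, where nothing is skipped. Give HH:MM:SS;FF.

03:57:02;20

Ten DF minutes hold 17982 frames, so frame 426252 lies in block 23 (frames 413586–431567) with 12666 frames into that block.
The block's first minute is 1800 frames and the rest 1798 each; 12666 frames reaches minute 7, so 23 × 18 + 7 × 2 = 428 labels have been skipped so far.
Adding those back, label number 426252 + 428 = 426680 at 30 labels/s is 14222 s + 20 f = 3 h 57 min 2 s frame 20, i.e. 03:57:02;20.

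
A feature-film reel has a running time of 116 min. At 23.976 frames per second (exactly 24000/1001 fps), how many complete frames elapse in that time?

166873 frames

116 min = 6960 s.
Frames = 6960 × 24000/1001 = 167040000/1001 ≈ 166873.1269.
Complete frames: 166873.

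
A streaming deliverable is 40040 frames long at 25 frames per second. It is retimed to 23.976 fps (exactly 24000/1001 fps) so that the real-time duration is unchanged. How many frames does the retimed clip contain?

38400 frames

Target frames = source frames × (target rate / source rate) = 40040 × (24000/1001)/(25) = 40040 × 960/1001 = 38400.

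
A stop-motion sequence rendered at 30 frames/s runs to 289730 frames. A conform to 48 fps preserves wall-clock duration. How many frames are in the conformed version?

Target frames = source frames × (target rate / source rate) = 289730 × (48)/(30) = 289730 × 8/5 = 463568.

463568 frames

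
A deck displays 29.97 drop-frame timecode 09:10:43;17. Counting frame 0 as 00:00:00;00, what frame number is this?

990317

As if non-drop at 30 labels/s: (9 × 3600 + 10 × 60 + 43) × 30 + 17 = 991307.
Minute boundaries passed: 550; those not divisible by 10: 550 − 55 = 495; dropped labels = 2 × 495 = 990.
Actual frame index = 991307 − 990 = 990317.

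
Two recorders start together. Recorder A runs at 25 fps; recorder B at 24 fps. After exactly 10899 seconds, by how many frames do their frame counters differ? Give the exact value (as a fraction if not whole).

A emits 25 × 10899 = 272475 frames; B emits 24 × 10899 = 261576.
Difference = 10899 frames; B is behind A.

10899 frames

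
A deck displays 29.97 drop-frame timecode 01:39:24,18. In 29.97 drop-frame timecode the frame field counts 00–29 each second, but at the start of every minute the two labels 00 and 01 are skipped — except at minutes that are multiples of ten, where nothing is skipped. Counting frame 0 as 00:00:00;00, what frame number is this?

178758

Complete 10-minute blocks: 9, each 17982 frames → 161838.
Remaining 9 whole minutes in the current block: 1800 + 8 × 1798 = 16184 frames.
Within the current minute: 24 × 30 + 18 − 2 = 736 (labels ;00/;01 skipped at this minute). Total = 161838 + 16184 + 736 = 178758.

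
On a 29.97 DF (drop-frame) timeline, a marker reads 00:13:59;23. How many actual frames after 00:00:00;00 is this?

25169

Complete 10-minute blocks: 1, each 17982 frames → 17982.
Remaining 3 whole minutes in the current block: 1800 + 2 × 1798 = 5396 frames.
Within the current minute: 59 × 30 + 23 − 2 = 1791 (labels ;00/;01 skipped at this minute). Total = 17982 + 5396 + 1791 = 25169.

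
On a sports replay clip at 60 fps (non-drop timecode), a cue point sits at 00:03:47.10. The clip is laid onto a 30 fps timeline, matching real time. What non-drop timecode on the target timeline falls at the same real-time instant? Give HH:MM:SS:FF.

Source frame index: (0×3600 + 3×60 + 47) × 60 + 10 = 13630.
Real time: 13630 / (60) = 1363/6 s.
Target frame: (1363/6) × (30) = 6815.
At 30 labels/s: frame 6815 → 00:03:47:05.

00:03:47:05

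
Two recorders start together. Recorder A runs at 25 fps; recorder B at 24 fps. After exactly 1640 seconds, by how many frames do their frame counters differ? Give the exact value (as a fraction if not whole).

1640 frames

A emits 25 × 1640 = 41000 frames; B emits 24 × 1640 = 39360.
Difference = 1640 frames; B is behind A.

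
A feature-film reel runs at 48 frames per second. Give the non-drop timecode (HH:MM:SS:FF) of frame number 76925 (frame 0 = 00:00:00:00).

00:26:42:29

76925 ÷ 48 = 1602 full seconds, remainder 29 frames.
1602 s = 0 h 26 min 42 s.
Timecode: 00:26:42:29.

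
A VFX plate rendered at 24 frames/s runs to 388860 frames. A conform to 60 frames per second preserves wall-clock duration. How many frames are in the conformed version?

972150 frames

Frames at target rate = 388860 × (60) / (24) = 972150.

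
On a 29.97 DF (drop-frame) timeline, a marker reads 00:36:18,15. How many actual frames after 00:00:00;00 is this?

65289

As if non-drop at 30 labels/s: (0 × 3600 + 36 × 60 + 18) × 30 + 15 = 65355.
Minute boundaries passed: 36; those not divisible by 10: 36 − 3 = 33; dropped labels = 2 × 33 = 66.
Actual frame index = 65355 − 66 = 65289.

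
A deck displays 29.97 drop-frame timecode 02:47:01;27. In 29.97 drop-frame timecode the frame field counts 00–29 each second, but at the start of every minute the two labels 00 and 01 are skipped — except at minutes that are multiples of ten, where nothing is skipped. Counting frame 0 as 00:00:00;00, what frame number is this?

Complete 10-minute blocks: 16, each 17982 frames → 287712.
Remaining 7 whole minutes in the current block: 1800 + 6 × 1798 = 12588 frames.
Within the current minute: 1 × 30 + 27 − 2 = 55 (labels ;00/;01 skipped at this minute). Total = 287712 + 12588 + 55 = 300355.

300355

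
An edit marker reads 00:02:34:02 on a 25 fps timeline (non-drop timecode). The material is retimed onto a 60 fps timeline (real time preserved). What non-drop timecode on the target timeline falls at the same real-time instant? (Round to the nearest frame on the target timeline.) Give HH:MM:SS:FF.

Source frame index: (0×3600 + 2×60 + 34) × 25 + 2 = 3852.
Real time: 3852 / (25) = 3852/25 s.
Target frame: (3852/25) × (60) = 46224/5 ≈ 9244.800 → 9245.
At 60 labels/s: frame 9245 → 00:02:34:05.

00:02:34:05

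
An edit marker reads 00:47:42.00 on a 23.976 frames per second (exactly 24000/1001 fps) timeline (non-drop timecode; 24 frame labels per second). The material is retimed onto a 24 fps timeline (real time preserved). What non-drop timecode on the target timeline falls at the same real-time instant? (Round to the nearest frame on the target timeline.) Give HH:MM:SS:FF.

00:47:44:21

Source frame index: (0×3600 + 47×60 + 42) × 24 + 0 = 68688.
Real time: 68688 / (24000/1001) = 1432431/500 s.
Target frame: (1432431/500) × (24) = 8594586/125 ≈ 68756.688 → 68757.
At 24 labels/s: frame 68757 → 00:47:44:21.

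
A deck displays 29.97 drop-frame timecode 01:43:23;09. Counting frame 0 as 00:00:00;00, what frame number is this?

As if non-drop at 30 labels/s: (1 × 3600 + 43 × 60 + 23) × 30 + 9 = 186099.
Minute boundaries passed: 103; those not divisible by 10: 103 − 10 = 93; dropped labels = 2 × 93 = 186.
Actual frame index = 186099 − 186 = 185913.

185913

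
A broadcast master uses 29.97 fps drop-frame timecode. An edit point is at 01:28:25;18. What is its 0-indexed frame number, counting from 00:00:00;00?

159008

Complete 10-minute blocks: 8, each 17982 frames → 143856.
Remaining 8 whole minutes in the current block: 1800 + 7 × 1798 = 14386 frames.
Within the current minute: 25 × 30 + 18 − 2 = 766 (labels ;00/;01 skipped at this minute). Total = 143856 + 14386 + 766 = 159008.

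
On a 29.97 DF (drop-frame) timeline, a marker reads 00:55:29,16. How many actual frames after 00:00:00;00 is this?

99786

Complete 10-minute blocks: 5, each 17982 frames → 89910.
Remaining 5 whole minutes in the current block: 1800 + 4 × 1798 = 8992 frames.
Within the current minute: 29 × 30 + 16 − 2 = 884 (labels ;00/;01 skipped at this minute). Total = 89910 + 8992 + 884 = 99786.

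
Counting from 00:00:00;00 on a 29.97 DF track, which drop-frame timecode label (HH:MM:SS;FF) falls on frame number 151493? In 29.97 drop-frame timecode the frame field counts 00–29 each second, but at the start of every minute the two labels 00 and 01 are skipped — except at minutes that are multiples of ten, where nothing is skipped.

01:24:14;25

Ten DF minutes hold 17982 frames, so frame 151493 lies in block 8 (frames 143856–161837) with 7637 frames into that block.
The block's first minute is 1800 frames and the rest 1798 each; 7637 frames reaches minute 4, so 8 × 18 + 4 × 2 = 152 labels have been skipped so far.
Adding those back, label number 151493 + 152 = 151645 at 30 labels/s is 5054 s + 25 f = 1 h 24 min 14 s frame 25, i.e. 01:24:14;25.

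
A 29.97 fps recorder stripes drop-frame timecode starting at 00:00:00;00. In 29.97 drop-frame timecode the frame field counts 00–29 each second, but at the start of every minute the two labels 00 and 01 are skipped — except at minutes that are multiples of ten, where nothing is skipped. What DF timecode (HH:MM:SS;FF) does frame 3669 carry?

Ten DF minutes hold 17982 frames, so frame 3669 lies in block 0 (frames 0–17981) with 3669 frames into that block.
The block's first minute is 1800 frames and the rest 1798 each; 3669 frames reaches minute 2, so 0 × 18 + 2 × 2 = 4 labels have been skipped so far.
Adding those back, label number 3669 + 4 = 3673 at 30 labels/s is 122 s + 13 f = 0 h 2 min 2 s frame 13, i.e. 00:02:02;13.

00:02:02;13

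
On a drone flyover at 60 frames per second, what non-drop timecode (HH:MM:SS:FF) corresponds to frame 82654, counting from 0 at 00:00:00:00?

00:22:57:34

82654 ÷ 60 = 1377 full seconds, remainder 34 frames.
1377 s = 0 h 22 min 57 s.
Timecode: 00:22:57:34.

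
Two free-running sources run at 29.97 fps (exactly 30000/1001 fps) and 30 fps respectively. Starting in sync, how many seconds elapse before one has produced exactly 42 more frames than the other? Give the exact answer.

The gap grows by |30 − 30000/1001| = 30/1001 frames per second.
Time for a 42-frame gap: 42 ÷ (30/1001) = 1401.4 s.

1401.4 seconds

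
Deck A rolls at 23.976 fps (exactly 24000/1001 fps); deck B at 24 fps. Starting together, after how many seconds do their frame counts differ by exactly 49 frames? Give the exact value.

49049/24 seconds

The gap grows by |24 − 24000/1001| = 24/1001 frames per second.
Time for a 49-frame gap: 49 ÷ (24/1001) = 49049/24 s.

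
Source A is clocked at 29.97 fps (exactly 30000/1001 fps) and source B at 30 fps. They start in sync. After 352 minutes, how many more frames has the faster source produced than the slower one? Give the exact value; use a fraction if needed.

57600/91 frames

352 min = 21120 s.
A emits 30000/1001 × 21120 = 57600000/91 frames; B emits 30 × 21120 = 633600.
Difference = 57600/91 frames (≈ 632.9670); B is ahead of A.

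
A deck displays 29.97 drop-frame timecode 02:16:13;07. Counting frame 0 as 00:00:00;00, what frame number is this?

244951

As if non-drop at 30 labels/s: (2 × 3600 + 16 × 60 + 13) × 30 + 7 = 245197.
Minute boundaries passed: 136; those not divisible by 10: 136 − 13 = 123; dropped labels = 2 × 123 = 246.
Actual frame index = 245197 − 246 = 244951.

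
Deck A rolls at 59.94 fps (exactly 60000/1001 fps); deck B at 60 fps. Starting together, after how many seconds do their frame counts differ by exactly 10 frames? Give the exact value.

The gap grows by |60 − 60000/1001| = 60/1001 frames per second.
Time for a 10-frame gap: 10 ÷ (60/1001) = 1001/6 s.

1001/6 seconds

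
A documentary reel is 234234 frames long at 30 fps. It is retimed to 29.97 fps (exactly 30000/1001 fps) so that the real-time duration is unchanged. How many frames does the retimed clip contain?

Target frames = source frames × (target rate / source rate) = 234234 × (30000/1001)/(30) = 234234 × 1000/1001 = 234000.

234000 frames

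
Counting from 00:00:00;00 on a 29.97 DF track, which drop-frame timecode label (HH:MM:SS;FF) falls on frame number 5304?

00:02:56;28

Ten DF minutes hold 17982 frames, so frame 5304 lies in block 0 (frames 0–17981) with 5304 frames into that block.
The block's first minute is 1800 frames and the rest 1798 each; 5304 frames reaches minute 2, so 0 × 18 + 2 × 2 = 4 labels have been skipped so far.
Adding those back, label number 5304 + 4 = 5308 at 30 labels/s is 176 s + 28 f = 0 h 2 min 56 s frame 28, i.e. 00:02:56;28.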